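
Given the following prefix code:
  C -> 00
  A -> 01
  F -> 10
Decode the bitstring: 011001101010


Decoding step by step:
Bits 01 -> A
Bits 10 -> F
Bits 01 -> A
Bits 10 -> F
Bits 10 -> F
Bits 10 -> F


Decoded message: AFAFFF


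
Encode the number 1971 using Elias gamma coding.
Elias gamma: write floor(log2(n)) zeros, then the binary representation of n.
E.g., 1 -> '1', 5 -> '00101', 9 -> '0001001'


num_bits = floor(log2(1971)) + 1 = 11
leading_zeros = num_bits - 1 = 10
binary(1971) = 11110110011

Elias gamma(1971) = '0000000000' + '11110110011' = 000000000011110110011 (21 bits)


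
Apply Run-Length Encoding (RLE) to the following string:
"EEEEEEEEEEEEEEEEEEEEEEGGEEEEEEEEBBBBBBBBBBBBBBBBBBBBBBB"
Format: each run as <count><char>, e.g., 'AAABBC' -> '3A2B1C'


Scanning runs left to right:
  i=0: run of 'E' x 22 -> '22E'
  i=22: run of 'G' x 2 -> '2G'
  i=24: run of 'E' x 8 -> '8E'
  i=32: run of 'B' x 23 -> '23B'

RLE = 22E2G8E23B


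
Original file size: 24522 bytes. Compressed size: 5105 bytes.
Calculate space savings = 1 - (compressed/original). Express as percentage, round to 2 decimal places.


ratio = compressed/original = 5105/24522 = 0.20818
savings = 1 - ratio = 1 - 0.20818 = 0.79182
as a percentage: 0.79182 * 100 = 79.18%

Space savings = 1 - 5105/24522 = 79.18%


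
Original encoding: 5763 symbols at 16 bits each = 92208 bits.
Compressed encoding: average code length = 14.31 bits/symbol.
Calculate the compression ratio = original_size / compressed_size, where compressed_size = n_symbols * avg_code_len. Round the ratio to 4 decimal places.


original_size = n_symbols * orig_bits = 5763 * 16 = 92208 bits
compressed_size = n_symbols * avg_code_len = 5763 * 14.31 = 82468.53 bits
ratio = original_size / compressed_size = 92208 / 82468.53 = 1.1181

Compression ratio = 1.1181


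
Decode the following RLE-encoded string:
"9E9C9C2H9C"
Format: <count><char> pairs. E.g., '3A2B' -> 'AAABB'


Expanding each <count><char> pair:
  9E -> 'EEEEEEEEE'
  9C -> 'CCCCCCCCC'
  9C -> 'CCCCCCCCC'
  2H -> 'HH'
  9C -> 'CCCCCCCCC'

Decoded = EEEEEEEEECCCCCCCCCCCCCCCCCCHHCCCCCCCCC


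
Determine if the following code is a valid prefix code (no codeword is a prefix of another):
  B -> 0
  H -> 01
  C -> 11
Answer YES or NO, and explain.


Checking each pair (does one codeword prefix another?):
  B='0' vs H='01': prefix -- VIOLATION

NO -- this is NOT a valid prefix code. B (0) is a prefix of H (01).


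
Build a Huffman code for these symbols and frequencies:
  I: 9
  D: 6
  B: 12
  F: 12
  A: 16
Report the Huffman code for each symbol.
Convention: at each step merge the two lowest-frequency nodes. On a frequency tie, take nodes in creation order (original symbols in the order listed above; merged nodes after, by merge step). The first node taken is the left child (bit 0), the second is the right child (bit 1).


Huffman tree construction:
Step 1: Merge D(6) + I(9) = 15
Step 2: Merge B(12) + F(12) = 24
Step 3: Merge (D+I)(15) + A(16) = 31
Step 4: Merge (B+F)(24) + ((D+I)+A)(31) = 55
Read each symbol's code off the tree from the root (left child = 0, right child = 1).

Codes:
  I: 101 (length 3)
  D: 100 (length 3)
  B: 00 (length 2)
  F: 01 (length 2)
  A: 11 (length 2)
Average code length: 125/55 = 2.2727 bits/symbol


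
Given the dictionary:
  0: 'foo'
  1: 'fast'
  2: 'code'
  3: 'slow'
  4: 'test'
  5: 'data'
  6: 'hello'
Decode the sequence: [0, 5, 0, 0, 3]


Look up each index in the dictionary:
  0 -> 'foo'
  5 -> 'data'
  0 -> 'foo'
  0 -> 'foo'
  3 -> 'slow'

Decoded: "foo data foo foo slow"


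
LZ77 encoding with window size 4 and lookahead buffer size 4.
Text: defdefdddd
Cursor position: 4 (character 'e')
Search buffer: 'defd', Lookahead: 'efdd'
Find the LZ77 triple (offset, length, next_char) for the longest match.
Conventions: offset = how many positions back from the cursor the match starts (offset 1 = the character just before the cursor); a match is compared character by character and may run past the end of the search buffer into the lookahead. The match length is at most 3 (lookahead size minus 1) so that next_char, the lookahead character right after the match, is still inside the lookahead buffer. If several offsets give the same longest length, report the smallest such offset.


Try each offset into the search buffer:
  offset=1 (pos 3, char 'd'): match length 0
  offset=2 (pos 2, char 'f'): match length 0
  offset=3 (pos 1, char 'e'): match length 3
  offset=4 (pos 0, char 'd'): match length 0
Longest match has length 3 at offset 3.
next_char = character at position 4 + 3 = 7 -> 'd'

Best match: offset=3, length=3 (matching 'efd' starting at position 1)
LZ77 triple: (3, 3, 'd')


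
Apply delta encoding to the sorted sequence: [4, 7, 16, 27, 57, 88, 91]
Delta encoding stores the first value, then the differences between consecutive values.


First value: 4
Deltas:
  7 - 4 = 3
  16 - 7 = 9
  27 - 16 = 11
  57 - 27 = 30
  88 - 57 = 31
  91 - 88 = 3


Delta encoded: [4, 3, 9, 11, 30, 31, 3]


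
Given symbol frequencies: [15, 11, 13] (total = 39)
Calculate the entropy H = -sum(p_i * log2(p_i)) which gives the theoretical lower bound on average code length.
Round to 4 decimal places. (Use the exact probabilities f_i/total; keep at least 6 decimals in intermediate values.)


Per-symbol terms -p_i * log2(p_i) with p_i = f_i/39:
  p = 15/39 = 0.384615: log2(p) = -1.378512, -p*log2(p) = 0.530197
  p = 11/39 = 0.282051: log2(p) = -1.825971, -p*log2(p) = 0.515017
  p = 13/39 = 0.333333: log2(p) = -1.584963, -p*log2(p) = 0.528321
H = 0.530197 + 0.515017 + 0.528321 = 1.573535

H = 1.5735 bits/symbol


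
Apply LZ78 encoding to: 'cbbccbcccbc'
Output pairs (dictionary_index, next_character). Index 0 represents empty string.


LZ78 encoding steps:
Dictionary: {0: ''}
Step 1: w='' (idx 0), next='c' -> output (0, 'c'), add 'c' as idx 1
Step 2: w='' (idx 0), next='b' -> output (0, 'b'), add 'b' as idx 2
Step 3: w='b' (idx 2), next='c' -> output (2, 'c'), add 'bc' as idx 3
Step 4: w='c' (idx 1), next='b' -> output (1, 'b'), add 'cb' as idx 4
Step 5: w='c' (idx 1), next='c' -> output (1, 'c'), add 'cc' as idx 5
Step 6: w='cb' (idx 4), next='c' -> output (4, 'c'), add 'cbc' as idx 6


Encoded: [(0, 'c'), (0, 'b'), (2, 'c'), (1, 'b'), (1, 'c'), (4, 'c')]


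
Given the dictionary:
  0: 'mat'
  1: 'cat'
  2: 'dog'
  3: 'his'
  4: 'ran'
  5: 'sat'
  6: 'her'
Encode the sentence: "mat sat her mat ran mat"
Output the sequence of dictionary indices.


Look up each word in the dictionary:
  'mat' -> 0
  'sat' -> 5
  'her' -> 6
  'mat' -> 0
  'ran' -> 4
  'mat' -> 0

Encoded: [0, 5, 6, 0, 4, 0]


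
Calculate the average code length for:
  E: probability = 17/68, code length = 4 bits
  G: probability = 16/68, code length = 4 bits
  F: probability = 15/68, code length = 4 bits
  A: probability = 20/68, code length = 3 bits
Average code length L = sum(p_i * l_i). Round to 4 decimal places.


Weighted contributions p_i * l_i:
  E: (17/68) * 4 = 68/68
  G: (16/68) * 4 = 64/68
  F: (15/68) * 4 = 60/68
  A: (20/68) * 3 = 60/68
Sum = (68 + 64 + 60 + 60)/68 = 252/68

L = 252/68 = 3.7059 bits/symbol


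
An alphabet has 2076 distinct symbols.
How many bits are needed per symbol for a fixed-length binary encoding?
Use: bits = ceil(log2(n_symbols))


log2(2076) = 11.0196
Bracket: 2^11 = 2048 < 2076 <= 2^12 = 4096
So ceil(log2(2076)) = 12

bits = ceil(log2(2076)) = ceil(11.0196) = 12 bits


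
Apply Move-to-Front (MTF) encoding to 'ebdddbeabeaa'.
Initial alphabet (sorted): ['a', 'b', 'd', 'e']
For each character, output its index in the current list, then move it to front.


MTF encoding:
'e': index 3 in ['a', 'b', 'd', 'e'] -> ['e', 'a', 'b', 'd']
'b': index 2 in ['e', 'a', 'b', 'd'] -> ['b', 'e', 'a', 'd']
'd': index 3 in ['b', 'e', 'a', 'd'] -> ['d', 'b', 'e', 'a']
'd': index 0 in ['d', 'b', 'e', 'a'] -> ['d', 'b', 'e', 'a']
'd': index 0 in ['d', 'b', 'e', 'a'] -> ['d', 'b', 'e', 'a']
'b': index 1 in ['d', 'b', 'e', 'a'] -> ['b', 'd', 'e', 'a']
'e': index 2 in ['b', 'd', 'e', 'a'] -> ['e', 'b', 'd', 'a']
'a': index 3 in ['e', 'b', 'd', 'a'] -> ['a', 'e', 'b', 'd']
'b': index 2 in ['a', 'e', 'b', 'd'] -> ['b', 'a', 'e', 'd']
'e': index 2 in ['b', 'a', 'e', 'd'] -> ['e', 'b', 'a', 'd']
'a': index 2 in ['e', 'b', 'a', 'd'] -> ['a', 'e', 'b', 'd']
'a': index 0 in ['a', 'e', 'b', 'd'] -> ['a', 'e', 'b', 'd']


Output: [3, 2, 3, 0, 0, 1, 2, 3, 2, 2, 2, 0]


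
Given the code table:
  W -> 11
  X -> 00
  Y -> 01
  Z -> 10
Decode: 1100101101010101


Decoding:
11 -> W
00 -> X
10 -> Z
11 -> W
01 -> Y
01 -> Y
01 -> Y
01 -> Y


Result: WXZWYYYY


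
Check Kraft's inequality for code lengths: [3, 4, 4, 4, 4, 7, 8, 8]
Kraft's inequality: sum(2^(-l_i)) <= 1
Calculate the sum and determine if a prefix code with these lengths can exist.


Sum = 2^(-3) + 2^(-4) + 2^(-4) + 2^(-4) + 2^(-4) + 2^(-7) + 2^(-8) + 2^(-8)
    = 0.125 + 0.0625 + 0.0625 + 0.0625 + 0.0625 + 0.0078125 + 0.00390625 + 0.00390625
    = 100/256 = 0.390625
Since 0.390625 <= 1, Kraft's inequality IS satisfied.
A prefix code with these lengths CAN exist.

Kraft sum = 0.390625. Satisfied.


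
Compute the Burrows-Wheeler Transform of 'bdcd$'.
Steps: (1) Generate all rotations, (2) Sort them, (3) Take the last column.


Rotations (sorted):
  0: $bdcd -> last char: d
  1: bdcd$ -> last char: $
  2: cd$bd -> last char: d
  3: d$bdc -> last char: c
  4: dcd$b -> last char: b


BWT = d$dcb


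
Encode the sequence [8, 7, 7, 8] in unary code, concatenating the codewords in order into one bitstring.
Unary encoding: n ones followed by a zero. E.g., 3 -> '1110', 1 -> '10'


Encode each number as n ones followed by a terminating 0:
  8 -> 111111110 (9 bits)
  7 -> 11111110 (8 bits)
  7 -> 11111110 (8 bits)
  8 -> 111111110 (9 bits)
Total length = 9 + 8 + 8 + 9 = 34 bits.

Unary([8, 7, 7, 8]) = 1111111101111111011111110111111110 (34 bits)


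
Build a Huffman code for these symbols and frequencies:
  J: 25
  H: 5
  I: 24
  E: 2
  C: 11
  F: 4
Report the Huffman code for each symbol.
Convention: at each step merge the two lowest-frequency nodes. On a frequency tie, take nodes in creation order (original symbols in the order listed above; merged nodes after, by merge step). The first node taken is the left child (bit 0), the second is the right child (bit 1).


Huffman tree construction:
Step 1: Merge E(2) + F(4) = 6
Step 2: Merge H(5) + (E+F)(6) = 11
Step 3: Merge C(11) + (H+(E+F))(11) = 22
Step 4: Merge (C+(H+(E+F)))(22) + I(24) = 46
Step 5: Merge J(25) + ((C+(H+(E+F)))+I)(46) = 71
Read each symbol's code off the tree from the root (left child = 0, right child = 1).

Codes:
  J: 0 (length 1)
  H: 1010 (length 4)
  I: 11 (length 2)
  E: 10110 (length 5)
  C: 100 (length 3)
  F: 10111 (length 5)
Average code length: 156/71 = 2.1972 bits/symbol


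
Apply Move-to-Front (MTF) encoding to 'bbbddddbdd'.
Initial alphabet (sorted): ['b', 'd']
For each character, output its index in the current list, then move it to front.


MTF encoding:
'b': index 0 in ['b', 'd'] -> ['b', 'd']
'b': index 0 in ['b', 'd'] -> ['b', 'd']
'b': index 0 in ['b', 'd'] -> ['b', 'd']
'd': index 1 in ['b', 'd'] -> ['d', 'b']
'd': index 0 in ['d', 'b'] -> ['d', 'b']
'd': index 0 in ['d', 'b'] -> ['d', 'b']
'd': index 0 in ['d', 'b'] -> ['d', 'b']
'b': index 1 in ['d', 'b'] -> ['b', 'd']
'd': index 1 in ['b', 'd'] -> ['d', 'b']
'd': index 0 in ['d', 'b'] -> ['d', 'b']


Output: [0, 0, 0, 1, 0, 0, 0, 1, 1, 0]


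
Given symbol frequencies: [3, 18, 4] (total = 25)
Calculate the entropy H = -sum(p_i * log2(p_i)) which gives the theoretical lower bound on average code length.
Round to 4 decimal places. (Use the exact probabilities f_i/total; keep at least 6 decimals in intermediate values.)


Per-symbol terms -p_i * log2(p_i) with p_i = f_i/25:
  p = 3/25 = 0.120000: log2(p) = -3.058894, -p*log2(p) = 0.367067
  p = 18/25 = 0.720000: log2(p) = -0.473931, -p*log2(p) = 0.341230
  p = 4/25 = 0.160000: log2(p) = -2.643856, -p*log2(p) = 0.423017
H = 0.367067 + 0.341230 + 0.423017 = 1.131314

H = 1.1313 bits/symbol


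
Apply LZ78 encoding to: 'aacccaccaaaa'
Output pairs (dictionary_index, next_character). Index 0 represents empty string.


LZ78 encoding steps:
Dictionary: {0: ''}
Step 1: w='' (idx 0), next='a' -> output (0, 'a'), add 'a' as idx 1
Step 2: w='a' (idx 1), next='c' -> output (1, 'c'), add 'ac' as idx 2
Step 3: w='' (idx 0), next='c' -> output (0, 'c'), add 'c' as idx 3
Step 4: w='c' (idx 3), next='a' -> output (3, 'a'), add 'ca' as idx 4
Step 5: w='c' (idx 3), next='c' -> output (3, 'c'), add 'cc' as idx 5
Step 6: w='a' (idx 1), next='a' -> output (1, 'a'), add 'aa' as idx 6
Step 7: w='aa' (idx 6), end of input -> output (6, '')


Encoded: [(0, 'a'), (1, 'c'), (0, 'c'), (3, 'a'), (3, 'c'), (1, 'a'), (6, '')]


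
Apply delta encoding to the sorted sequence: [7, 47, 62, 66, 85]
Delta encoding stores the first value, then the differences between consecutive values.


First value: 7
Deltas:
  47 - 7 = 40
  62 - 47 = 15
  66 - 62 = 4
  85 - 66 = 19


Delta encoded: [7, 40, 15, 4, 19]


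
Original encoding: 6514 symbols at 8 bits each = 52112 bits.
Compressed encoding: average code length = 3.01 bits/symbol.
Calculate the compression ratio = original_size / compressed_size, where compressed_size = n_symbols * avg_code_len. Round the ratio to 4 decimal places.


original_size = n_symbols * orig_bits = 6514 * 8 = 52112 bits
compressed_size = n_symbols * avg_code_len = 6514 * 3.01 = 19607.14 bits
ratio = original_size / compressed_size = 52112 / 19607.14 = 2.6578

Compression ratio = 2.6578


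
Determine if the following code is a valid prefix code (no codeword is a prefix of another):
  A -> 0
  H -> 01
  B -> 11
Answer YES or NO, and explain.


Checking each pair (does one codeword prefix another?):
  A='0' vs H='01': prefix -- VIOLATION

NO -- this is NOT a valid prefix code. A (0) is a prefix of H (01).


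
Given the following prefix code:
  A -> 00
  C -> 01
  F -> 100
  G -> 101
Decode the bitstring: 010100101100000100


Decoding step by step:
Bits 01 -> C
Bits 01 -> C
Bits 00 -> A
Bits 101 -> G
Bits 100 -> F
Bits 00 -> A
Bits 01 -> C
Bits 00 -> A


Decoded message: CCAGFACA


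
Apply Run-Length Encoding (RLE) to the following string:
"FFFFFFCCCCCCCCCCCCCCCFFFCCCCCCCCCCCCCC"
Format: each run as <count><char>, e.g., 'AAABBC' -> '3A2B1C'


Scanning runs left to right:
  i=0: run of 'F' x 6 -> '6F'
  i=6: run of 'C' x 15 -> '15C'
  i=21: run of 'F' x 3 -> '3F'
  i=24: run of 'C' x 14 -> '14C'

RLE = 6F15C3F14C


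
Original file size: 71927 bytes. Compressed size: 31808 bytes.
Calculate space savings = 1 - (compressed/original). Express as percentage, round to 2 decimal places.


ratio = compressed/original = 31808/71927 = 0.442226
savings = 1 - ratio = 1 - 0.442226 = 0.557774
as a percentage: 0.557774 * 100 = 55.78%

Space savings = 1 - 31808/71927 = 55.78%


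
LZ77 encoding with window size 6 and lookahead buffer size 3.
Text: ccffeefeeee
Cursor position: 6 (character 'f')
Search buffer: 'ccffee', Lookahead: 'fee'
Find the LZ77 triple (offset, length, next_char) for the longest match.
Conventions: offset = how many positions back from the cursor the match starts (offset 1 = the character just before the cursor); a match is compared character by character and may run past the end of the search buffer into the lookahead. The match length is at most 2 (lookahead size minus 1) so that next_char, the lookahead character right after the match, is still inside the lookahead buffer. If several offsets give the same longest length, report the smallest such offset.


Try each offset into the search buffer:
  offset=1 (pos 5, char 'e'): match length 0
  offset=2 (pos 4, char 'e'): match length 0
  offset=3 (pos 3, char 'f'): match length 2
  offset=4 (pos 2, char 'f'): match length 1
  offset=5 (pos 1, char 'c'): match length 0
  offset=6 (pos 0, char 'c'): match length 0
Longest match has length 2 at offset 3.
next_char = character at position 6 + 2 = 8 -> 'e'

Best match: offset=3, length=2 (matching 'fe' starting at position 3)
LZ77 triple: (3, 2, 'e')


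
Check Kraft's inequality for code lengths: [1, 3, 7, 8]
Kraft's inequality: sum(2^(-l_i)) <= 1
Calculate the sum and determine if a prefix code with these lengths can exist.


Sum = 2^(-1) + 2^(-3) + 2^(-7) + 2^(-8)
    = 0.5 + 0.125 + 0.0078125 + 0.00390625
    = 163/256 = 0.63671875
Since 0.63671875 <= 1, Kraft's inequality IS satisfied.
A prefix code with these lengths CAN exist.

Kraft sum = 0.63671875. Satisfied.


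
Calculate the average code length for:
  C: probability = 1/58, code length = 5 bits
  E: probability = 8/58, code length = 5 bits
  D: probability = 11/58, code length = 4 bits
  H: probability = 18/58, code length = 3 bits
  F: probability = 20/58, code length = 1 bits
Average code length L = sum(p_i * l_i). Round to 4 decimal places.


Weighted contributions p_i * l_i:
  C: (1/58) * 5 = 5/58
  E: (8/58) * 5 = 40/58
  D: (11/58) * 4 = 44/58
  H: (18/58) * 3 = 54/58
  F: (20/58) * 1 = 20/58
Sum = (5 + 40 + 44 + 54 + 20)/58 = 163/58

L = 163/58 = 2.8103 bits/symbol


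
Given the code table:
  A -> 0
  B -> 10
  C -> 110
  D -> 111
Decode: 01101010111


Decoding:
0 -> A
110 -> C
10 -> B
10 -> B
111 -> D


Result: ACBBD


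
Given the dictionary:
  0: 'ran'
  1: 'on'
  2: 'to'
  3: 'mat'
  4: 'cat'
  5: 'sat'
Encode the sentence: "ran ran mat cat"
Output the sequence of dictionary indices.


Look up each word in the dictionary:
  'ran' -> 0
  'ran' -> 0
  'mat' -> 3
  'cat' -> 4

Encoded: [0, 0, 3, 4]


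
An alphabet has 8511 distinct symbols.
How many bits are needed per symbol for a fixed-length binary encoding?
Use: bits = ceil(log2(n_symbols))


log2(8511) = 13.0551
Bracket: 2^13 = 8192 < 8511 <= 2^14 = 16384
So ceil(log2(8511)) = 14

bits = ceil(log2(8511)) = ceil(13.0551) = 14 bits


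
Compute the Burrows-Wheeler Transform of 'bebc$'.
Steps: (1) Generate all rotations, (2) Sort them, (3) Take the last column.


Rotations (sorted):
  0: $bebc -> last char: c
  1: bc$be -> last char: e
  2: bebc$ -> last char: $
  3: c$beb -> last char: b
  4: ebc$b -> last char: b


BWT = ce$bb


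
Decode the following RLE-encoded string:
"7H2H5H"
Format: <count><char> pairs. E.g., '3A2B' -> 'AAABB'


Expanding each <count><char> pair:
  7H -> 'HHHHHHH'
  2H -> 'HH'
  5H -> 'HHHHH'

Decoded = HHHHHHHHHHHHHH


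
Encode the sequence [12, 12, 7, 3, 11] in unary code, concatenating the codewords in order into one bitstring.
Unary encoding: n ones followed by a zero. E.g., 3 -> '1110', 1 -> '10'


Encode each number as n ones followed by a terminating 0:
  12 -> 1111111111110 (13 bits)
  12 -> 1111111111110 (13 bits)
  7 -> 11111110 (8 bits)
  3 -> 1110 (4 bits)
  11 -> 111111111110 (12 bits)
Total length = 13 + 13 + 8 + 4 + 12 = 50 bits.

Unary([12, 12, 7, 3, 11]) = 11111111111101111111111110111111101110111111111110 (50 bits)


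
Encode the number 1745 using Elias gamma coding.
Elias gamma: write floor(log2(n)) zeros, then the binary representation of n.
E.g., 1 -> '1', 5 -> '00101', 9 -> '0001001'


num_bits = floor(log2(1745)) + 1 = 11
leading_zeros = num_bits - 1 = 10
binary(1745) = 11011010001

Elias gamma(1745) = '0000000000' + '11011010001' = 000000000011011010001 (21 bits)


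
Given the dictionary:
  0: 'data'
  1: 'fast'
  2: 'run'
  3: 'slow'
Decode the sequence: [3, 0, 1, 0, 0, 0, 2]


Look up each index in the dictionary:
  3 -> 'slow'
  0 -> 'data'
  1 -> 'fast'
  0 -> 'data'
  0 -> 'data'
  0 -> 'data'
  2 -> 'run'

Decoded: "slow data fast data data data run"


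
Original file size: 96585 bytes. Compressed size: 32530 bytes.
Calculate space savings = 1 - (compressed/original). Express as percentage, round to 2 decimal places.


ratio = compressed/original = 32530/96585 = 0.336802
savings = 1 - ratio = 1 - 0.336802 = 0.663198
as a percentage: 0.663198 * 100 = 66.32%

Space savings = 1 - 32530/96585 = 66.32%


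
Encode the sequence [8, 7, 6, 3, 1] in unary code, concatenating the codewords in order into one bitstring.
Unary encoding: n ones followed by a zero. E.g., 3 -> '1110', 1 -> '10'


Encode each number as n ones followed by a terminating 0:
  8 -> 111111110 (9 bits)
  7 -> 11111110 (8 bits)
  6 -> 1111110 (7 bits)
  3 -> 1110 (4 bits)
  1 -> 10 (2 bits)
Total length = 9 + 8 + 7 + 4 + 2 = 30 bits.

Unary([8, 7, 6, 3, 1]) = 111111110111111101111110111010 (30 bits)


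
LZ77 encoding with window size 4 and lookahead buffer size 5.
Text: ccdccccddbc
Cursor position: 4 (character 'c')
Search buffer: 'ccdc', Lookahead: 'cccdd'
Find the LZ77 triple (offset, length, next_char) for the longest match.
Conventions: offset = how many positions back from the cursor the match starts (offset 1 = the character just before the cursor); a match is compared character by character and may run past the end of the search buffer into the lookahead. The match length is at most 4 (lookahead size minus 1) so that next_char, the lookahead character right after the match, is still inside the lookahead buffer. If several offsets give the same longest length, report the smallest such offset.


Try each offset into the search buffer:
  offset=1 (pos 3, char 'c'): match length 3
  offset=2 (pos 2, char 'd'): match length 0
  offset=3 (pos 1, char 'c'): match length 1
  offset=4 (pos 0, char 'c'): match length 2
Longest match has length 3 at offset 1.
next_char = character at position 4 + 3 = 7 -> 'd'

Best match: offset=1, length=3 (matching 'ccc' starting at position 3)
LZ77 triple: (1, 3, 'd')


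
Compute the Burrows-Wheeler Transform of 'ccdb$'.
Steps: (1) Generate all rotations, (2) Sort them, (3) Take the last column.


Rotations (sorted):
  0: $ccdb -> last char: b
  1: b$ccd -> last char: d
  2: ccdb$ -> last char: $
  3: cdb$c -> last char: c
  4: db$cc -> last char: c


BWT = bd$cc


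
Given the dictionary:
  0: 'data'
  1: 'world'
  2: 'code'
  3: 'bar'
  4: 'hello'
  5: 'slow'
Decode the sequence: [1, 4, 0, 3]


Look up each index in the dictionary:
  1 -> 'world'
  4 -> 'hello'
  0 -> 'data'
  3 -> 'bar'

Decoded: "world hello data bar"


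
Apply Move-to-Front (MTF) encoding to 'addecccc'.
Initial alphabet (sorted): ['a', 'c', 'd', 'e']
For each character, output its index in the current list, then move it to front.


MTF encoding:
'a': index 0 in ['a', 'c', 'd', 'e'] -> ['a', 'c', 'd', 'e']
'd': index 2 in ['a', 'c', 'd', 'e'] -> ['d', 'a', 'c', 'e']
'd': index 0 in ['d', 'a', 'c', 'e'] -> ['d', 'a', 'c', 'e']
'e': index 3 in ['d', 'a', 'c', 'e'] -> ['e', 'd', 'a', 'c']
'c': index 3 in ['e', 'd', 'a', 'c'] -> ['c', 'e', 'd', 'a']
'c': index 0 in ['c', 'e', 'd', 'a'] -> ['c', 'e', 'd', 'a']
'c': index 0 in ['c', 'e', 'd', 'a'] -> ['c', 'e', 'd', 'a']
'c': index 0 in ['c', 'e', 'd', 'a'] -> ['c', 'e', 'd', 'a']


Output: [0, 2, 0, 3, 3, 0, 0, 0]


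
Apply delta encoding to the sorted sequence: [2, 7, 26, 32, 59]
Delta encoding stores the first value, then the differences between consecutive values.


First value: 2
Deltas:
  7 - 2 = 5
  26 - 7 = 19
  32 - 26 = 6
  59 - 32 = 27


Delta encoded: [2, 5, 19, 6, 27]


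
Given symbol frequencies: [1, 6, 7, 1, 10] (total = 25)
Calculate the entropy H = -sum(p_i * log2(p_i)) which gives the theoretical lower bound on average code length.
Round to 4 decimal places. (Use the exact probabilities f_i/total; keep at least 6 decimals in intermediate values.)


Per-symbol terms -p_i * log2(p_i) with p_i = f_i/25:
  p = 1/25 = 0.040000: log2(p) = -4.643856, -p*log2(p) = 0.185754
  p = 6/25 = 0.240000: log2(p) = -2.058894, -p*log2(p) = 0.494134
  p = 7/25 = 0.280000: log2(p) = -1.836501, -p*log2(p) = 0.514220
  p = 1/25 = 0.040000: log2(p) = -4.643856, -p*log2(p) = 0.185754
  p = 10/25 = 0.400000: log2(p) = -1.321928, -p*log2(p) = 0.528771
H = 0.185754 + 0.494134 + 0.514220 + 0.185754 + 0.528771 = 1.908633

H = 1.9086 bits/symbol


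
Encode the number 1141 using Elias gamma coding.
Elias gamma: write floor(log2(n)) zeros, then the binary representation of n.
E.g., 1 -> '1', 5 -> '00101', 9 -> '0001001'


num_bits = floor(log2(1141)) + 1 = 11
leading_zeros = num_bits - 1 = 10
binary(1141) = 10001110101

Elias gamma(1141) = '0000000000' + '10001110101' = 000000000010001110101 (21 bits)


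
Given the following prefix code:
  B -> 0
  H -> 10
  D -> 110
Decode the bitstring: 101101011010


Decoding step by step:
Bits 10 -> H
Bits 110 -> D
Bits 10 -> H
Bits 110 -> D
Bits 10 -> H


Decoded message: HDHDH


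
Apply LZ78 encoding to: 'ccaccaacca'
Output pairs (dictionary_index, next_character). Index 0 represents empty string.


LZ78 encoding steps:
Dictionary: {0: ''}
Step 1: w='' (idx 0), next='c' -> output (0, 'c'), add 'c' as idx 1
Step 2: w='c' (idx 1), next='a' -> output (1, 'a'), add 'ca' as idx 2
Step 3: w='c' (idx 1), next='c' -> output (1, 'c'), add 'cc' as idx 3
Step 4: w='' (idx 0), next='a' -> output (0, 'a'), add 'a' as idx 4
Step 5: w='a' (idx 4), next='c' -> output (4, 'c'), add 'ac' as idx 5
Step 6: w='ca' (idx 2), end of input -> output (2, '')


Encoded: [(0, 'c'), (1, 'a'), (1, 'c'), (0, 'a'), (4, 'c'), (2, '')]


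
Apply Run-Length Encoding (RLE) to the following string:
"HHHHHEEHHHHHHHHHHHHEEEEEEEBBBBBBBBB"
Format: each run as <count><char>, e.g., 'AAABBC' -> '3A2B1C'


Scanning runs left to right:
  i=0: run of 'H' x 5 -> '5H'
  i=5: run of 'E' x 2 -> '2E'
  i=7: run of 'H' x 12 -> '12H'
  i=19: run of 'E' x 7 -> '7E'
  i=26: run of 'B' x 9 -> '9B'

RLE = 5H2E12H7E9B


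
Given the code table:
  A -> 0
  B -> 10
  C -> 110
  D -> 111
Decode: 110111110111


Decoding:
110 -> C
111 -> D
110 -> C
111 -> D


Result: CDCD


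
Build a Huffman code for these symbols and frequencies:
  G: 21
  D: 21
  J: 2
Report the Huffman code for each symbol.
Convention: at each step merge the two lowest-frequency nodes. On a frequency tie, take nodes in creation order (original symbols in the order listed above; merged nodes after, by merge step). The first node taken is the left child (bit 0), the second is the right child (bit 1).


Huffman tree construction:
Step 1: Merge J(2) + G(21) = 23
Step 2: Merge D(21) + (J+G)(23) = 44
Read each symbol's code off the tree from the root (left child = 0, right child = 1).

Codes:
  G: 11 (length 2)
  D: 0 (length 1)
  J: 10 (length 2)
Average code length: 67/44 = 1.5227 bits/symbol


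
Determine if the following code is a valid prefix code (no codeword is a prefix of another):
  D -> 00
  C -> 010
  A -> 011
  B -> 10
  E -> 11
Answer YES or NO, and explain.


Checking each pair (does one codeword prefix another?):
  D='00' vs C='010': no prefix
  D='00' vs A='011': no prefix
  D='00' vs B='10': no prefix
  D='00' vs E='11': no prefix
  C='010' vs D='00': no prefix
  C='010' vs A='011': no prefix
  C='010' vs B='10': no prefix
  C='010' vs E='11': no prefix
  A='011' vs D='00': no prefix
  A='011' vs C='010': no prefix
  A='011' vs B='10': no prefix
  A='011' vs E='11': no prefix
  B='10' vs D='00': no prefix
  B='10' vs C='010': no prefix
  B='10' vs A='011': no prefix
  B='10' vs E='11': no prefix
  E='11' vs D='00': no prefix
  E='11' vs C='010': no prefix
  E='11' vs A='011': no prefix
  E='11' vs B='10': no prefix
No violation found over all pairs.

YES -- this is a valid prefix code. No codeword is a prefix of any other codeword.


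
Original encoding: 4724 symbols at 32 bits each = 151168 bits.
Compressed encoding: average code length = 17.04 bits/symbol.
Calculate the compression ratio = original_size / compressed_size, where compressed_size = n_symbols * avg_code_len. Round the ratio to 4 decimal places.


original_size = n_symbols * orig_bits = 4724 * 32 = 151168 bits
compressed_size = n_symbols * avg_code_len = 4724 * 17.04 = 80496.96 bits
ratio = original_size / compressed_size = 151168 / 80496.96 = 1.8779

Compression ratio = 1.8779


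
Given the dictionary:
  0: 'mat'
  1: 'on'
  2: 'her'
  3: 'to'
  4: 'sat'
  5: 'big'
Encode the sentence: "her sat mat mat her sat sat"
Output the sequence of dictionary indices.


Look up each word in the dictionary:
  'her' -> 2
  'sat' -> 4
  'mat' -> 0
  'mat' -> 0
  'her' -> 2
  'sat' -> 4
  'sat' -> 4

Encoded: [2, 4, 0, 0, 2, 4, 4]


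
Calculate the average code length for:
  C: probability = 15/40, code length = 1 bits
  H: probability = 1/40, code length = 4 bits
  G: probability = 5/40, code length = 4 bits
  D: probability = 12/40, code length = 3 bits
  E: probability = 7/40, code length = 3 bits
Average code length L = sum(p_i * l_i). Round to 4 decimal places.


Weighted contributions p_i * l_i:
  C: (15/40) * 1 = 15/40
  H: (1/40) * 4 = 4/40
  G: (5/40) * 4 = 20/40
  D: (12/40) * 3 = 36/40
  E: (7/40) * 3 = 21/40
Sum = (15 + 4 + 20 + 36 + 21)/40 = 96/40

L = 96/40 = 2.4000 bits/symbol


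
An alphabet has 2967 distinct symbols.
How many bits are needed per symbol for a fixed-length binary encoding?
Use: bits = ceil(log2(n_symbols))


log2(2967) = 11.5348
Bracket: 2^11 = 2048 < 2967 <= 2^12 = 4096
So ceil(log2(2967)) = 12

bits = ceil(log2(2967)) = ceil(11.5348) = 12 bits


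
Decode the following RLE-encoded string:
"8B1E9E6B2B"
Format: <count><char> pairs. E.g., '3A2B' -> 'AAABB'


Expanding each <count><char> pair:
  8B -> 'BBBBBBBB'
  1E -> 'E'
  9E -> 'EEEEEEEEE'
  6B -> 'BBBBBB'
  2B -> 'BB'

Decoded = BBBBBBBBEEEEEEEEEEBBBBBBBB


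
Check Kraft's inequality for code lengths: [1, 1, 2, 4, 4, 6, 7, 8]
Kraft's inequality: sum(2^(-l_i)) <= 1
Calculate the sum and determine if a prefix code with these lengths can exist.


Sum = 2^(-1) + 2^(-1) + 2^(-2) + 2^(-4) + 2^(-4) + 2^(-6) + 2^(-7) + 2^(-8)
    = 0.5 + 0.5 + 0.25 + 0.0625 + 0.0625 + 0.015625 + 0.0078125 + 0.00390625
    = 359/256 = 1.40234375
Since 1.40234375 > 1, Kraft's inequality is NOT satisfied.
A prefix code with these lengths CANNOT exist.

Kraft sum = 1.40234375. Not satisfied.


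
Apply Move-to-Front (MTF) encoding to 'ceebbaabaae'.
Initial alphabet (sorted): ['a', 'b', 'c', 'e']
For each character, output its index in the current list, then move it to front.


MTF encoding:
'c': index 2 in ['a', 'b', 'c', 'e'] -> ['c', 'a', 'b', 'e']
'e': index 3 in ['c', 'a', 'b', 'e'] -> ['e', 'c', 'a', 'b']
'e': index 0 in ['e', 'c', 'a', 'b'] -> ['e', 'c', 'a', 'b']
'b': index 3 in ['e', 'c', 'a', 'b'] -> ['b', 'e', 'c', 'a']
'b': index 0 in ['b', 'e', 'c', 'a'] -> ['b', 'e', 'c', 'a']
'a': index 3 in ['b', 'e', 'c', 'a'] -> ['a', 'b', 'e', 'c']
'a': index 0 in ['a', 'b', 'e', 'c'] -> ['a', 'b', 'e', 'c']
'b': index 1 in ['a', 'b', 'e', 'c'] -> ['b', 'a', 'e', 'c']
'a': index 1 in ['b', 'a', 'e', 'c'] -> ['a', 'b', 'e', 'c']
'a': index 0 in ['a', 'b', 'e', 'c'] -> ['a', 'b', 'e', 'c']
'e': index 2 in ['a', 'b', 'e', 'c'] -> ['e', 'a', 'b', 'c']


Output: [2, 3, 0, 3, 0, 3, 0, 1, 1, 0, 2]


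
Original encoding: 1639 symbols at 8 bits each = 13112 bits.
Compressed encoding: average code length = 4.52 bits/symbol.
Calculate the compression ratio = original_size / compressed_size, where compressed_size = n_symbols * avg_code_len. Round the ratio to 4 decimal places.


original_size = n_symbols * orig_bits = 1639 * 8 = 13112 bits
compressed_size = n_symbols * avg_code_len = 1639 * 4.52 = 7408.28 bits
ratio = original_size / compressed_size = 13112 / 7408.28 = 1.7699

Compression ratio = 1.7699


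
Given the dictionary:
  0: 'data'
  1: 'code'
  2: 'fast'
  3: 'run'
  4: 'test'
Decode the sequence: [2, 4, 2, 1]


Look up each index in the dictionary:
  2 -> 'fast'
  4 -> 'test'
  2 -> 'fast'
  1 -> 'code'

Decoded: "fast test fast code"


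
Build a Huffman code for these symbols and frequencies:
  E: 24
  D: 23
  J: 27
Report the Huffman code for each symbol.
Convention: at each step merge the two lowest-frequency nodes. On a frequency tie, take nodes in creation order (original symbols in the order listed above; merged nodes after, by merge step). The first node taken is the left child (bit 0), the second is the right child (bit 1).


Huffman tree construction:
Step 1: Merge D(23) + E(24) = 47
Step 2: Merge J(27) + (D+E)(47) = 74
Read each symbol's code off the tree from the root (left child = 0, right child = 1).

Codes:
  E: 11 (length 2)
  D: 10 (length 2)
  J: 0 (length 1)
Average code length: 121/74 = 1.6351 bits/symbol


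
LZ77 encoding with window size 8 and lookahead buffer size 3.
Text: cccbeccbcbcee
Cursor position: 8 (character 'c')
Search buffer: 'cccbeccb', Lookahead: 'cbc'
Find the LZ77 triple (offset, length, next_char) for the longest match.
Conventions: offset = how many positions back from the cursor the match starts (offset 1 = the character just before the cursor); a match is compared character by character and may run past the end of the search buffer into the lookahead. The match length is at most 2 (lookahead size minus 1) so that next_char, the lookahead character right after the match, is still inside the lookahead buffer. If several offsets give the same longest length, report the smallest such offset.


Try each offset into the search buffer:
  offset=1 (pos 7, char 'b'): match length 0
  offset=2 (pos 6, char 'c'): match length 2
  offset=3 (pos 5, char 'c'): match length 1
  offset=4 (pos 4, char 'e'): match length 0
  offset=5 (pos 3, char 'b'): match length 0
  offset=6 (pos 2, char 'c'): match length 2
  offset=7 (pos 1, char 'c'): match length 1
  offset=8 (pos 0, char 'c'): match length 1
Longest match has length 2, found at offsets 2, 6; take the smallest, offset 2.
next_char = character at position 8 + 2 = 10 -> 'c'

Best match: offset=2, length=2 (matching 'cb' starting at position 6)
LZ77 triple: (2, 2, 'c')


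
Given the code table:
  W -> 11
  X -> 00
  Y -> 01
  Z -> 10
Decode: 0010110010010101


Decoding:
00 -> X
10 -> Z
11 -> W
00 -> X
10 -> Z
01 -> Y
01 -> Y
01 -> Y


Result: XZWXZYYY


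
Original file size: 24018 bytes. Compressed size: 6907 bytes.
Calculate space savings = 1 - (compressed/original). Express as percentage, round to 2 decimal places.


ratio = compressed/original = 6907/24018 = 0.287576
savings = 1 - ratio = 1 - 0.287576 = 0.712424
as a percentage: 0.712424 * 100 = 71.24%

Space savings = 1 - 6907/24018 = 71.24%


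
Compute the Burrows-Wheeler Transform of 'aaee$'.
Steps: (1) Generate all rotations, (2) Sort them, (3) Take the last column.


Rotations (sorted):
  0: $aaee -> last char: e
  1: aaee$ -> last char: $
  2: aee$a -> last char: a
  3: e$aae -> last char: e
  4: ee$aa -> last char: a


BWT = e$aea


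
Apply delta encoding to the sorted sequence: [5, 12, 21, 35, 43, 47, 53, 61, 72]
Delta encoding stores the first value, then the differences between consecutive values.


First value: 5
Deltas:
  12 - 5 = 7
  21 - 12 = 9
  35 - 21 = 14
  43 - 35 = 8
  47 - 43 = 4
  53 - 47 = 6
  61 - 53 = 8
  72 - 61 = 11


Delta encoded: [5, 7, 9, 14, 8, 4, 6, 8, 11]


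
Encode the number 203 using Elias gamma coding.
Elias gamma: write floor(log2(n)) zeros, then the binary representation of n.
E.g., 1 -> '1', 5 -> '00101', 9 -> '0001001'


num_bits = floor(log2(203)) + 1 = 8
leading_zeros = num_bits - 1 = 7
binary(203) = 11001011

Elias gamma(203) = '0000000' + '11001011' = 000000011001011 (15 bits)


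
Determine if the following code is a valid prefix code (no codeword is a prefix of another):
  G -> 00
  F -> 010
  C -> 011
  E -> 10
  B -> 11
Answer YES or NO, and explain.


Checking each pair (does one codeword prefix another?):
  G='00' vs F='010': no prefix
  G='00' vs C='011': no prefix
  G='00' vs E='10': no prefix
  G='00' vs B='11': no prefix
  F='010' vs G='00': no prefix
  F='010' vs C='011': no prefix
  F='010' vs E='10': no prefix
  F='010' vs B='11': no prefix
  C='011' vs G='00': no prefix
  C='011' vs F='010': no prefix
  C='011' vs E='10': no prefix
  C='011' vs B='11': no prefix
  E='10' vs G='00': no prefix
  E='10' vs F='010': no prefix
  E='10' vs C='011': no prefix
  E='10' vs B='11': no prefix
  B='11' vs G='00': no prefix
  B='11' vs F='010': no prefix
  B='11' vs C='011': no prefix
  B='11' vs E='10': no prefix
No violation found over all pairs.

YES -- this is a valid prefix code. No codeword is a prefix of any other codeword.


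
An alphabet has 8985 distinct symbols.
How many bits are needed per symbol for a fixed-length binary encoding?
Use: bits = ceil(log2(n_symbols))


log2(8985) = 13.1333
Bracket: 2^13 = 8192 < 8985 <= 2^14 = 16384
So ceil(log2(8985)) = 14

bits = ceil(log2(8985)) = ceil(13.1333) = 14 bits


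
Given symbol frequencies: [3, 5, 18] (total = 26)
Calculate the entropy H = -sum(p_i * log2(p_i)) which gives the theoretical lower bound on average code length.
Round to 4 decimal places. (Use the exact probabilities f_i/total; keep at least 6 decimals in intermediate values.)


Per-symbol terms -p_i * log2(p_i) with p_i = f_i/26:
  p = 3/26 = 0.115385: log2(p) = -3.115477, -p*log2(p) = 0.359478
  p = 5/26 = 0.192308: log2(p) = -2.378512, -p*log2(p) = 0.457406
  p = 18/26 = 0.692308: log2(p) = -0.530515, -p*log2(p) = 0.367279
H = 0.359478 + 0.457406 + 0.367279 = 1.184163

H = 1.1842 bits/symbol


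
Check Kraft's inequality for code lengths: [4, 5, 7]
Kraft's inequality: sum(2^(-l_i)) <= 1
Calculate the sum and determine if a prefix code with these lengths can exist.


Sum = 2^(-4) + 2^(-5) + 2^(-7)
    = 0.0625 + 0.03125 + 0.0078125
    = 13/128 = 0.1015625
Since 0.1015625 <= 1, Kraft's inequality IS satisfied.
A prefix code with these lengths CAN exist.

Kraft sum = 0.1015625. Satisfied.


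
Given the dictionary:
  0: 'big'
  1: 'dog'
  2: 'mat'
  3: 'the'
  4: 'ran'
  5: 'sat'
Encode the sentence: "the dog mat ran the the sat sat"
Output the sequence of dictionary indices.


Look up each word in the dictionary:
  'the' -> 3
  'dog' -> 1
  'mat' -> 2
  'ran' -> 4
  'the' -> 3
  'the' -> 3
  'sat' -> 5
  'sat' -> 5

Encoded: [3, 1, 2, 4, 3, 3, 5, 5]


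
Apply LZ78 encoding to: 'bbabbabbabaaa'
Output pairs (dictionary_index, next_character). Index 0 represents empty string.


LZ78 encoding steps:
Dictionary: {0: ''}
Step 1: w='' (idx 0), next='b' -> output (0, 'b'), add 'b' as idx 1
Step 2: w='b' (idx 1), next='a' -> output (1, 'a'), add 'ba' as idx 2
Step 3: w='b' (idx 1), next='b' -> output (1, 'b'), add 'bb' as idx 3
Step 4: w='' (idx 0), next='a' -> output (0, 'a'), add 'a' as idx 4
Step 5: w='bb' (idx 3), next='a' -> output (3, 'a'), add 'bba' as idx 5
Step 6: w='ba' (idx 2), next='a' -> output (2, 'a'), add 'baa' as idx 6
Step 7: w='a' (idx 4), end of input -> output (4, '')


Encoded: [(0, 'b'), (1, 'a'), (1, 'b'), (0, 'a'), (3, 'a'), (2, 'a'), (4, '')]


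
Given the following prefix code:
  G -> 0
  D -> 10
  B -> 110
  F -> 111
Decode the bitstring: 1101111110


Decoding step by step:
Bits 110 -> B
Bits 111 -> F
Bits 111 -> F
Bits 0 -> G


Decoded message: BFFG


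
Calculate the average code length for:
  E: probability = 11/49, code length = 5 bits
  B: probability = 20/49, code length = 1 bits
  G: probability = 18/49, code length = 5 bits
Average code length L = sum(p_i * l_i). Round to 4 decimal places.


Weighted contributions p_i * l_i:
  E: (11/49) * 5 = 55/49
  B: (20/49) * 1 = 20/49
  G: (18/49) * 5 = 90/49
Sum = (55 + 20 + 90)/49 = 165/49

L = 165/49 = 3.3673 bits/symbol


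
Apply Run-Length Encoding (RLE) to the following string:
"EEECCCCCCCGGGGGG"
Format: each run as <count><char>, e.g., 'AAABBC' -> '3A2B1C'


Scanning runs left to right:
  i=0: run of 'E' x 3 -> '3E'
  i=3: run of 'C' x 7 -> '7C'
  i=10: run of 'G' x 6 -> '6G'

RLE = 3E7C6G


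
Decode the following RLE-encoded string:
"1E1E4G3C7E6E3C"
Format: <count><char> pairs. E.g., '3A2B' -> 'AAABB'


Expanding each <count><char> pair:
  1E -> 'E'
  1E -> 'E'
  4G -> 'GGGG'
  3C -> 'CCC'
  7E -> 'EEEEEEE'
  6E -> 'EEEEEE'
  3C -> 'CCC'

Decoded = EEGGGGCCCEEEEEEEEEEEEECCC


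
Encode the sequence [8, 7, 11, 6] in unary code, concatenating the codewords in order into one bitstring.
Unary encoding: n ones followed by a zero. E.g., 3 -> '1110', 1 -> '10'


Encode each number as n ones followed by a terminating 0:
  8 -> 111111110 (9 bits)
  7 -> 11111110 (8 bits)
  11 -> 111111111110 (12 bits)
  6 -> 1111110 (7 bits)
Total length = 9 + 8 + 12 + 7 = 36 bits.

Unary([8, 7, 11, 6]) = 111111110111111101111111111101111110 (36 bits)
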